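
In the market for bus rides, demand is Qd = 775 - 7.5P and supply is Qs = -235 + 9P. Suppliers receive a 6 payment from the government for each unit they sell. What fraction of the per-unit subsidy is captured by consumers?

Pre-subsidy: 775 - 7.5P = -235 + 9P gives P* = 2020/33, Q* = 3475/11.
With the subsidy, sellers receive Ps = Pb + 6 for each unit, where Pb is the price buyers pay.
Supply in terms of Pb becomes Qs = -235 + 9(Pb + 6) = -181 + 9Pb. Setting this equal to demand: 775 - 7.5Pb = -181 + 9Pb, so Pb = 1912/33.
Sellers receive Ps = 1912/33 + 6 = 2110/33; Q' = 775 − 7.5·(1912/33) = 3745/11.
Buyers' price falls by P* − Pb = 2020/33 − 1912/33 = 36/11; sellers' price rises by Ps − P* = 2110/33 − 2020/33 = 30/11.
So consumers capture (36/11)/6 = 6/11 of each unit of subsidy.

Consumer share = 6/11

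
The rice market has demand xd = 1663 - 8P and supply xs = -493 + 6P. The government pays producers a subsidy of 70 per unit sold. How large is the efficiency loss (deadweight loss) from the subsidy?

Deadweight loss = 8400

Pre-subsidy: 1663 - 8P = -493 + 6P gives P* = 154, x* = 431.
With the subsidy, sellers receive Ps = Pb + 70 for each unit, where Pb is the price buyers pay.
Supply in terms of Pb becomes xs = -493 + 6(Pb + 70) = -73 + 6Pb. Setting this equal to demand: 1663 - 8Pb = -73 + 6Pb, so Pb = 124.
Sellers receive Ps = 124 + 70 = 194; x' = 1663 − 8·124 = 671.
The subsidy expands output by 671 − 431 = 240 past the efficient level; on those units the gap between marginal cost and willingness to pay runs from 0 up to 70.
DWL = ½ × 70 × 240 = 8400.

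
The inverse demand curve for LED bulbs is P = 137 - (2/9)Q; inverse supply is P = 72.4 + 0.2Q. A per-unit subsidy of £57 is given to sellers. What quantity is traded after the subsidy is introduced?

Pre-subsidy: 137 - (2/9)Q = 72.4 + 0.2Q gives Q* = 153 and P* = 103.
With the subsidy, sellers receive Ps = Pb + 57 for each unit, where Pb is the price buyers pay.
On the curves, Pb = 137 - (2/9)Q and Ps = 72.4 + 0.2Q; the wedge Ps − Pb = 57 gives 72.4 + 0.2Q − (137 - (2/9)Q) = 57, so Q' = 288.
Then Pb = 137 − (2/9)·288 = 73 and Ps = 72.4 + 0.2·288 = 130.

Q' = 288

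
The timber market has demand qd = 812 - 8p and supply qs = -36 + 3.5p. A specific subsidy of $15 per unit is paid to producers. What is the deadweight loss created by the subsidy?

Deadweight loss = 6300/23

Pre-subsidy: 812 - 8p = -36 + 3.5p gives p* = 1696/23, q* = 5108/23.
With the subsidy, sellers receive ps = pb + 15 for each unit, where pb is the price buyers pay.
Supply in terms of pb becomes qs = -36 + 3.5(pb + 15) = 16.5 + 3.5pb. Setting this equal to demand: 812 - 8pb = 16.5 + 3.5pb, so pb = 1591/23.
Sellers receive ps = 1591/23 + 15 = 1936/23; q' = 812 − 8·(1591/23) = 5948/23.
The subsidy expands output by 5948/23 − 5108/23 = 840/23 past the efficient level; on those units the gap between marginal cost and willingness to pay runs from 0 up to 15.
DWL = ½ × 15 × 840/23 = 6300/23.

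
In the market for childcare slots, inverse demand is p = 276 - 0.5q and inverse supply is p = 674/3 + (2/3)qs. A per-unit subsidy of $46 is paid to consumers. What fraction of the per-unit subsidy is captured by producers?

Producer share = 4/7

Pre-subsidy: 276 - 0.5q = 674/3 + (2/3)q gives q* = 44 and p* = 254.
With the rebate, buyers effectively pay pb = ps − 46, where ps is the price sellers receive.
On the curves, pb = 276 - 0.5q and ps = 674/3 + (2/3)q; the wedge ps − pb = 46 gives 674/3 + (2/3)q − (276 - 0.5q) = 46, so q' = 584/7.
Then pb = 276 − 0.5·(584/7) = 1640/7 and ps = 674/3 + (2/3)·(584/7) = 1962/7.
Buyers' price falls by p* − pb = 254 − 1640/7 = 138/7; sellers' price rises by ps − p* = 1962/7 − 254 = 184/7.
So producers capture (184/7)/46 = 4/7 of each unit of subsidy.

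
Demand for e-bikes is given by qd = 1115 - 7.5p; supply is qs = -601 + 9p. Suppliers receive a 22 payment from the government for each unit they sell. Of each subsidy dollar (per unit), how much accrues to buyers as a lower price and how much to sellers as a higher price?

Buyers gain 12 per unit; sellers gain 10 per unit

Pre-subsidy: 1115 - 7.5p = -601 + 9p gives p* = 104, q* = 335.
With the subsidy, sellers receive ps = pb + 22 for each unit, where pb is the price buyers pay.
Supply in terms of pb becomes qs = -601 + 9(pb + 22) = -403 + 9pb. Setting this equal to demand: 1115 - 7.5pb = -403 + 9pb, so pb = 92.
Sellers receive ps = 92 + 22 = 114; q' = 1115 − 7.5·92 = 425.
Buyers' price falls by p* − pb = 104 − 92 = 12; sellers' price rises by ps − p* = 114 − 104 = 10.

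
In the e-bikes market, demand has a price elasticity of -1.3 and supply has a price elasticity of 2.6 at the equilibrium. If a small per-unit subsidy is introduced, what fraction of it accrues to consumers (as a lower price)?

For a small subsidy around the equilibrium, the benefit split depends on the relative slopes, which at a point are proportional to the elasticities.
Buyer share = εs/(εs + |εd|) = 2.6/(2.6 + 1.3) = 2/3; seller share = |εd|/(εs + |εd|) = 1/3.

Consumer share = 2/3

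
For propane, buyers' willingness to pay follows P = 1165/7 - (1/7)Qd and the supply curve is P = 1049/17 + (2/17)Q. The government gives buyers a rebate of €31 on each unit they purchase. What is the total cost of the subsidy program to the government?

Government cost = €16151

Pre-subsidy: 1165/7 - (1/7)Q = 1049/17 + (2/17)Q gives Q* = 402 and P* = 109.
With the rebate, buyers effectively pay Pb = Ps − 31, where Ps is the price sellers receive.
On the curves, Pb = 1165/7 - (1/7)Q and Ps = 1049/17 + (2/17)Q; the wedge Ps − Pb = 31 gives 1049/17 + (2/17)Q − (1165/7 - (1/7)Q) = 31, so Q' = 521.
Then Pb = 1165/7 − (1/7)·521 = 92 and Ps = 1049/17 + (2/17)·521 = 123.
Government outlay = subsidy × quantity = 31 × 521 = 16151.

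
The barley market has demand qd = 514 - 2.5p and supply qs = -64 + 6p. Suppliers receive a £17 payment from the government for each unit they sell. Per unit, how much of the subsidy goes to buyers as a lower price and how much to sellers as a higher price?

Pre-subsidy: 514 - 2.5p = -64 + 6p gives p* = 68, q* = 344.
With the subsidy, sellers receive ps = pb + 17 for each unit, where pb is the price buyers pay.
Supply in terms of pb becomes qs = -64 + 6(pb + 17) = 38 + 6pb. Setting this equal to demand: 514 - 2.5pb = 38 + 6pb, so pb = 56.
Sellers receive ps = 56 + 17 = 73; q' = 514 − 2.5·56 = 374.
Buyers' price falls by p* − pb = 68 − 56 = 12; sellers' price rises by ps − p* = 73 − 68 = 5.

Buyers gain £12 per unit; sellers gain £5 per unit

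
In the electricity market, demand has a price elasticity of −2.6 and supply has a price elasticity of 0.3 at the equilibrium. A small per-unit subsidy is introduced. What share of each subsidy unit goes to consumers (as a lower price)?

Consumer share = 3/29

For a small subsidy around the equilibrium, the benefit split depends on the relative slopes, which at a point are proportional to the elasticities.
Buyer share = εs/(εs + |εd|) = 0.3/(0.3 + 2.6) = 3/29; seller share = |εd|/(εs + |εd|) = 26/29.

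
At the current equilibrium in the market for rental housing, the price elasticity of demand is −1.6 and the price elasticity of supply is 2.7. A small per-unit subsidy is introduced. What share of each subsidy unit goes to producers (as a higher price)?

For a small subsidy around the equilibrium, the benefit split depends on the relative slopes, which at a point are proportional to the elasticities.
Buyer share = εs/(εs + |εd|) = 2.7/(2.7 + 1.6) = 27/43; seller share = |εd|/(εs + |εd|) = 16/43.
So producers capture 16/43 of the subsidy.

Producer share = 16/43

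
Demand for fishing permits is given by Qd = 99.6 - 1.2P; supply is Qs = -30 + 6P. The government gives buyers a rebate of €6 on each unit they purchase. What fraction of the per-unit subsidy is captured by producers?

Producer share = 1/6

Pre-subsidy: 99.6 - 1.2P = -30 + 6P gives P* = 18, Q* = 78.
With the rebate, buyers effectively pay Pb = Ps − 6, where Ps is the price sellers receive.
Demand in terms of Ps becomes Qd = 99.6 − 1.2(Ps − 6) = 106.8 - 1.2Ps. Setting this equal to supply: 106.8 - 1.2Ps = -30 + 6Ps, so Ps = 19.
Buyers pay Pb = 19 − 6 = 13; Q' = -30 + 6·19 = 84.
Buyers' price falls by P* − Pb = 18 − 13 = 5; sellers' price rises by Ps − P* = 19 − 18 = 1.
So producers capture 1/6 = 1/6 of each unit of subsidy.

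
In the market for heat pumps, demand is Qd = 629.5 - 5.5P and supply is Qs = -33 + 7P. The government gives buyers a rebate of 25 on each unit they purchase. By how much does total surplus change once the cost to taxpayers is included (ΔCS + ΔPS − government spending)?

Pre-subsidy: 629.5 - 5.5P = -33 + 7P gives P* = 53, Q* = 338.
With the rebate, buyers effectively pay Pb = Ps − 25, where Ps is the price sellers receive.
Demand in terms of Ps becomes Qd = 629.5 − 5.5(Ps − 25) = 767 - 5.5Ps. Setting this equal to supply: 767 - 5.5Ps = -33 + 7Ps, so Ps = 64.
Buyers pay Pb = 64 − 25 = 39; Q' = -33 + 7·64 = 415.
ΔCS = ½(338 + 415)(53 − 39) = 5271; ΔPS = ½(338 + 415)(64 − 53) = 4141.5.
Government spending = 25 × 415 = 10375.
Net change = 5271 + 4141.5 − 10375 = -962.5. The loss equals the DWL triangle ½·25·77.

Net change in total surplus = -962.5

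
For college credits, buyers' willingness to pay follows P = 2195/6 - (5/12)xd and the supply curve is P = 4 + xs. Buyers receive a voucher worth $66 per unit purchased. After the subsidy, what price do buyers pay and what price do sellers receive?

Buyers pay $240; sellers receive $306

Pre-subsidy: 2195/6 - (5/12)x = 4 + x gives x* = 4342/17 and P* = 4410/17.
With the rebate, buyers effectively pay Pb = Ps − 66, where Ps is the price sellers receive.
On the curves, Pb = 2195/6 - (5/12)x and Ps = 4 + x; the wedge Ps − Pb = 66 gives 4 + x − (2195/6 - (5/12)x) = 66, so x' = 302.
Then Pb = 2195/6 − (5/12)·302 = 240 and Ps = 4 + 1·302 = 306.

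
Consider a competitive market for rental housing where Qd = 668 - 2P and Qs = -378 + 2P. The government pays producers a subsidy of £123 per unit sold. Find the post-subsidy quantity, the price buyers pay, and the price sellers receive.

Q' = 268; buyers pay £200; sellers receive £323

Pre-subsidy: 668 - 2P = -378 + 2P gives P* = 261.5, Q* = 145.
With the subsidy, sellers receive Ps = Pb + 123 for each unit, where Pb is the price buyers pay.
Supply in terms of Pb becomes Qs = -378 + 2(Pb + 123) = -132 + 2Pb. Setting this equal to demand: 668 - 2Pb = -132 + 2Pb, so Pb = 200.
Sellers receive Ps = 200 + 123 = 323; Q' = 668 − 2·200 = 268.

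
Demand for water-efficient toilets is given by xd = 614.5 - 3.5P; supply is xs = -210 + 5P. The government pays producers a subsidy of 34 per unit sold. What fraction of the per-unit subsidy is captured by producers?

Pre-subsidy: 614.5 - 3.5P = -210 + 5P gives P* = 97, x* = 275.
With the subsidy, sellers receive Ps = Pb + 34 for each unit, where Pb is the price buyers pay.
Supply in terms of Pb becomes xs = -210 + 5(Pb + 34) = -40 + 5Pb. Setting this equal to demand: 614.5 - 3.5Pb = -40 + 5Pb, so Pb = 77.
Sellers receive Ps = 77 + 34 = 111; x' = 614.5 − 3.5·77 = 345.
Buyers' price falls by P* − Pb = 97 − 77 = 20; sellers' price rises by Ps − P* = 111 − 97 = 14.
So producers capture 14/34 = 7/17 of each unit of subsidy.

Producer share = 7/17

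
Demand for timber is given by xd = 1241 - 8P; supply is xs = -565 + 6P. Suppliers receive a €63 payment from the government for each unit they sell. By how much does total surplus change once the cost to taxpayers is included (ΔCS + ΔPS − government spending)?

Pre-subsidy: 1241 - 8P = -565 + 6P gives P* = 129, x* = 209.
With the subsidy, sellers receive Ps = Pb + 63 for each unit, where Pb is the price buyers pay.
Supply in terms of Pb becomes xs = -565 + 6(Pb + 63) = -187 + 6Pb. Setting this equal to demand: 1241 - 8Pb = -187 + 6Pb, so Pb = 102.
Sellers receive Ps = 102 + 63 = 165; x' = 1241 − 8·102 = 425.
ΔCS = ½(209 + 425)(129 − 102) = 8559; ΔPS = ½(209 + 425)(165 − 129) = 11412.
Government spending = 63 × 425 = 26775.
Net change = 8559 + 11412 − 26775 = -6804. The loss equals the DWL triangle ½·63·216.

Net change in total surplus = -€6804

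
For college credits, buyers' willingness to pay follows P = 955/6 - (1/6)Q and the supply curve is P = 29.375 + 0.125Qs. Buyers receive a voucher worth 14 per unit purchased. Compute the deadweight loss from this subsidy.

Pre-subsidy: 955/6 - (1/6)Q = 29.375 + 0.125Q gives Q* = 445 and P* = 85.
With the rebate, buyers effectively pay Pb = Ps − 14, where Ps is the price sellers receive.
On the curves, Pb = 955/6 - (1/6)Q and Ps = 29.375 + 0.125Q; the wedge Ps − Pb = 14 gives 29.375 + 0.125Q − (955/6 - (1/6)Q) = 14, so Q' = 493.
Then Pb = 955/6 − (1/6)·493 = 77 and Ps = 29.375 + 0.125·493 = 91.
The subsidy expands output by 493 − 445 = 48 past the efficient level; on those units the gap between marginal cost and willingness to pay runs from 0 up to 14.
DWL = ½ × 14 × 48 = 336.

Deadweight loss = 336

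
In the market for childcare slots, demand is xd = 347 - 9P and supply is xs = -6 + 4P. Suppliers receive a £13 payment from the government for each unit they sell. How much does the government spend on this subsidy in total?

Government cost = £1802

Pre-subsidy: 347 - 9P = -6 + 4P gives P* = 353/13, x* = 1334/13.
With the subsidy, sellers receive Ps = Pb + 13 for each unit, where Pb is the price buyers pay.
Supply in terms of Pb becomes xs = -6 + 4(Pb + 13) = 46 + 4Pb. Setting this equal to demand: 347 - 9Pb = 46 + 4Pb, so Pb = 301/13.
Sellers receive Ps = 301/13 + 13 = 470/13; x' = 347 − 9·(301/13) = 1802/13.
Government outlay = subsidy × quantity = 13 × 1802/13 = 1802.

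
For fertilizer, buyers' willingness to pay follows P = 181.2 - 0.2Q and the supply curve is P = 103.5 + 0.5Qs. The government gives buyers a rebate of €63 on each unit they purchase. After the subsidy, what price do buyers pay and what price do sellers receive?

Buyers pay €141; sellers receive €204

Pre-subsidy: 181.2 - 0.2Q = 103.5 + 0.5Q gives Q* = 111 and P* = 159.
With the rebate, buyers effectively pay Pb = Ps − 63, where Ps is the price sellers receive.
On the curves, Pb = 181.2 - 0.2Q and Ps = 103.5 + 0.5Q; the wedge Ps − Pb = 63 gives 103.5 + 0.5Q − (181.2 - 0.2Q) = 63, so Q' = 201.
Then Pb = 181.2 − 0.2·201 = 141 and Ps = 103.5 + 0.5·201 = 204.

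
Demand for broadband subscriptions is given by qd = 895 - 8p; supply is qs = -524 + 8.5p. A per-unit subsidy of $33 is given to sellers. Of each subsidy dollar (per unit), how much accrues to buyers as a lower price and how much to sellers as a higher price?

Pre-subsidy: 895 - 8p = -524 + 8.5p gives p* = 86, q* = 207.
With the subsidy, sellers receive ps = pb + 33 for each unit, where pb is the price buyers pay.
Supply in terms of pb becomes qs = -524 + 8.5(pb + 33) = -243.5 + 8.5pb. Setting this equal to demand: 895 - 8pb = -243.5 + 8.5pb, so pb = 69.
Sellers receive ps = 69 + 33 = 102; q' = 895 − 8·69 = 343.
Buyers' price falls by p* − pb = 86 − 69 = 17; sellers' price rises by ps − p* = 102 − 86 = 16.

Buyers gain $17 per unit; sellers gain $16 per unit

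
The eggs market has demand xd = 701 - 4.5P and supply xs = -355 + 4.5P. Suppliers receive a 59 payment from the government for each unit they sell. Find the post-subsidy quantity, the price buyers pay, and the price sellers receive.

x' = 305.75; buyers pay 527/6; sellers receive 881/6

Pre-subsidy: 701 - 4.5P = -355 + 4.5P gives P* = 352/3, x* = 173.
With the subsidy, sellers receive Ps = Pb + 59 for each unit, where Pb is the price buyers pay.
Supply in terms of Pb becomes xs = -355 + 4.5(Pb + 59) = -89.5 + 4.5Pb. Setting this equal to demand: 701 - 4.5Pb = -89.5 + 4.5Pb, so Pb = 527/6.
Sellers receive Ps = 527/6 + 59 = 881/6; x' = 701 − 4.5·(527/6) = 305.75.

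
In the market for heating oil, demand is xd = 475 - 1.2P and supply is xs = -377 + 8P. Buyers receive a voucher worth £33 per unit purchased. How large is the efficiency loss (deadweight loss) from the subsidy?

Deadweight loss = 13068/23

Pre-subsidy: 475 - 1.2P = -377 + 8P gives P* = 2130/23, x* = 8369/23.
With the rebate, buyers effectively pay Pb = Ps − 33, where Ps is the price sellers receive.
Demand in terms of Ps becomes xd = 475 − 1.2(Ps − 33) = 514.6 - 1.2Ps. Setting this equal to supply: 514.6 - 1.2Ps = -377 + 8Ps, so Ps = 2229/23.
Buyers pay Pb = 2229/23 − 33 = 1470/23; x' = -377 + 8·(2229/23) = 9161/23.
The subsidy expands output by 9161/23 − 8369/23 = 792/23 past the efficient level; on those units the gap between marginal cost and willingness to pay runs from 0 up to 33.
DWL = ½ × 33 × 792/23 = 13068/23.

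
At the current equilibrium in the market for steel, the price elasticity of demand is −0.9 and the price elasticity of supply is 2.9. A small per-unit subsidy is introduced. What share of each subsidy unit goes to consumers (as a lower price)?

Consumer share = 29/38

For a small subsidy around the equilibrium, the benefit split depends on the relative slopes, which at a point are proportional to the elasticities.
Buyer share = εs/(εs + |εd|) = 2.9/(2.9 + 0.9) = 29/38; seller share = |εd|/(εs + |εd|) = 9/38.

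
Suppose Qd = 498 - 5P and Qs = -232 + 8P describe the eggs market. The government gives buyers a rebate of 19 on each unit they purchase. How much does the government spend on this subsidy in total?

Government cost = 68096/13

Pre-subsidy: 498 - 5P = -232 + 8P gives P* = 730/13, Q* = 2824/13.
With the rebate, buyers effectively pay Pb = Ps − 19, where Ps is the price sellers receive.
Demand in terms of Ps becomes Qd = 498 − 5(Ps − 19) = 593 - 5Ps. Setting this equal to supply: 593 - 5Ps = -232 + 8Ps, so Ps = 825/13.
Buyers pay Pb = 825/13 − 19 = 578/13; Q' = -232 + 8·(825/13) = 3584/13.
Government outlay = subsidy × quantity = 19 × 3584/13 = 68096/13.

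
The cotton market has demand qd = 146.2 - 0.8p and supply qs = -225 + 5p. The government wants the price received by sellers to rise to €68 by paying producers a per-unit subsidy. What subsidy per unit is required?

At a seller price of 68, quantity supplied is -225 + 5·68 = 115.
Buyers absorb 115 only when they pay pb with 146.2 − 0.8·pb = 115, i.e. pb = 39.
s = ps − pb = 68 − 39 = 29.

Required subsidy s = €29 per unit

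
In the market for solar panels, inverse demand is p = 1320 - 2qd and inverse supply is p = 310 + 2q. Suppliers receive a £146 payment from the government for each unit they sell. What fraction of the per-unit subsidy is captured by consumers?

Pre-subsidy: 1320 - 2q = 310 + 2q gives q* = 252.5 and p* = 815.
With the subsidy, sellers receive ps = pb + 146 for each unit, where pb is the price buyers pay.
On the curves, pb = 1320 - 2q and ps = 310 + 2q; the wedge ps − pb = 146 gives 310 + 2q − (1320 - 2q) = 146, so q' = 289.
Then pb = 1320 − 2·289 = 742 and ps = 310 + 2·289 = 888.
Buyers' price falls by p* − pb = 815 − 742 = 73; sellers' price rises by ps − p* = 888 − 815 = 73.
So consumers capture 73/146 = 0.5 of each unit of subsidy.

Consumer share = 0.5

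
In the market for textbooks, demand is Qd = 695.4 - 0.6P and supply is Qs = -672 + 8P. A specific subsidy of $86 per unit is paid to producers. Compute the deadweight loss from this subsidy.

Deadweight loss = $2064

Pre-subsidy: 695.4 - 0.6P = -672 + 8P gives P* = 159, Q* = 600.
With the subsidy, sellers receive Ps = Pb + 86 for each unit, where Pb is the price buyers pay.
Supply in terms of Pb becomes Qs = -672 + 8(Pb + 86) = 16 + 8Pb. Setting this equal to demand: 695.4 - 0.6Pb = 16 + 8Pb, so Pb = 79.
Sellers receive Ps = 79 + 86 = 165; Q' = 695.4 − 0.6·79 = 648.
The subsidy expands output by 648 − 600 = 48 past the efficient level; on those units the gap between marginal cost and willingness to pay runs from 0 up to 86.
DWL = ½ × 86 × 48 = 2064.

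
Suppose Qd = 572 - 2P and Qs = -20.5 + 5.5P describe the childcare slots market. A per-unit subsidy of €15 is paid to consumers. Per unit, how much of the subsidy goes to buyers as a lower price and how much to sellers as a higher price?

Buyers gain €11 per unit; sellers gain €4 per unit

Pre-subsidy: 572 - 2P = -20.5 + 5.5P gives P* = 79, Q* = 414.
With the rebate, buyers effectively pay Pb = Ps − 15, where Ps is the price sellers receive.
Demand in terms of Ps becomes Qd = 572 − 2(Ps − 15) = 602 - 2Ps. Setting this equal to supply: 602 - 2Ps = -20.5 + 5.5Ps, so Ps = 83.
Buyers pay Pb = 83 − 15 = 68; Q' = -20.5 + 5.5·83 = 436.
Buyers' price falls by P* − Pb = 79 − 68 = 11; sellers' price rises by Ps − P* = 83 − 79 = 4.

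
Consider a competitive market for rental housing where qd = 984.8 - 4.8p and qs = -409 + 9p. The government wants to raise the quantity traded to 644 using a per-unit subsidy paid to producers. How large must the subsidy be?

Required subsidy s = 46 per unit

At q = 644, invert demand for the buyer price: pb = (984.8 − 644)/4.8 = 71; invert supply for the seller price: ps = (644 − (-409))/9 = 117.
The subsidy must fill the gap: s = ps − pb = 117 − 71 = 46.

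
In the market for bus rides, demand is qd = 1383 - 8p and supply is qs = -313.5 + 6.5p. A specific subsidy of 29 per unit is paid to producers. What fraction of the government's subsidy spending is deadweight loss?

Pre-subsidy: 1383 - 8p = -313.5 + 6.5p gives p* = 117, q* = 447.
With the subsidy, sellers receive ps = pb + 29 for each unit, where pb is the price buyers pay.
Supply in terms of pb becomes qs = -313.5 + 6.5(pb + 29) = -125 + 6.5pb. Setting this equal to demand: 1383 - 8pb = -125 + 6.5pb, so pb = 104.
Sellers receive ps = 104 + 29 = 133; q' = 1383 − 8·104 = 551.
ΔCS = ½(447 + 551)(117 − 104) = 6487; ΔPS = ½(447 + 551)(133 − 117) = 7984.
Government spending = 29 × 551 = 15979.
DWL = ½ × 29 × (551 − 447) = 1508; fraction = 1508 / 15979 = 52/551.

DWL / government spending = 52/551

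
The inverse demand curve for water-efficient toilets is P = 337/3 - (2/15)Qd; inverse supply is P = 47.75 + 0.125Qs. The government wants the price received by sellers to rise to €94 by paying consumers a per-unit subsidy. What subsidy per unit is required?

Required subsidy s = €31 per unit

At a seller price of 94, quantity supplied is -382 + 8·94 = 370.
Buyers absorb 370 only when they pay Pb = 337/3 − (2/15)·370 = 63.
s = Ps − Pb = 94 − 63 = 31.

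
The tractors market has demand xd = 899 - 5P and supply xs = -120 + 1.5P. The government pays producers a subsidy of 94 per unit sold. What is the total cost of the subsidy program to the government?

Pre-subsidy: 899 - 5P = -120 + 1.5P gives P* = 2038/13, x* = 1497/13.
With the subsidy, sellers receive Ps = Pb + 94 for each unit, where Pb is the price buyers pay.
Supply in terms of Pb becomes xs = -120 + 1.5(Pb + 94) = 21 + 1.5Pb. Setting this equal to demand: 899 - 5Pb = 21 + 1.5Pb, so Pb = 1756/13.
Sellers receive Ps = 1756/13 + 94 = 2978/13; x' = 899 − 5·(1756/13) = 2907/13.
Government outlay = subsidy × quantity = 94 × 2907/13 = 273258/13.

Government cost = 273258/13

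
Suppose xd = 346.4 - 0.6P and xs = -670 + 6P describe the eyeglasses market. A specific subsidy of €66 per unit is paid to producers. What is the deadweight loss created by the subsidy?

Deadweight loss = €1188

Pre-subsidy: 346.4 - 0.6P = -670 + 6P gives P* = 154, x* = 254.
With the subsidy, sellers receive Ps = Pb + 66 for each unit, where Pb is the price buyers pay.
Supply in terms of Pb becomes xs = -670 + 6(Pb + 66) = -274 + 6Pb. Setting this equal to demand: 346.4 - 0.6Pb = -274 + 6Pb, so Pb = 94.
Sellers receive Ps = 94 + 66 = 160; x' = 346.4 − 0.6·94 = 290.
The subsidy expands output by 290 − 254 = 36 past the efficient level; on those units the gap between marginal cost and willingness to pay runs from 0 up to 66.
DWL = ½ × 66 × 36 = 1188.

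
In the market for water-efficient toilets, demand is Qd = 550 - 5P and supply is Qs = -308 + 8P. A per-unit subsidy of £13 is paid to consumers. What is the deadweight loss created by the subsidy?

Deadweight loss = £260

Pre-subsidy: 550 - 5P = -308 + 8P gives P* = 66, Q* = 220.
With the rebate, buyers effectively pay Pb = Ps − 13, where Ps is the price sellers receive.
Demand in terms of Ps becomes Qd = 550 − 5(Ps − 13) = 615 - 5Ps. Setting this equal to supply: 615 - 5Ps = -308 + 8Ps, so Ps = 71.
Buyers pay Pb = 71 − 13 = 58; Q' = -308 + 8·71 = 260.
The subsidy expands output by 260 − 220 = 40 past the efficient level; on those units the gap between marginal cost and willingness to pay runs from 0 up to 13.
DWL = ½ × 13 × 40 = 260.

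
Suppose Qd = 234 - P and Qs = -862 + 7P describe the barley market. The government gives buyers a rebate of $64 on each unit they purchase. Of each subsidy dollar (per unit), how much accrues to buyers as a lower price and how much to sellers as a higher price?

Pre-subsidy: 234 - P = -862 + 7P gives P* = 137, Q* = 97.
With the rebate, buyers effectively pay Pb = Ps − 64, where Ps is the price sellers receive.
Demand in terms of Ps becomes Qd = 234 − 1(Ps − 64) = 298 - Ps. Setting this equal to supply: 298 - Ps = -862 + 7Ps, so Ps = 145.
Buyers pay Pb = 145 − 64 = 81; Q' = -862 + 7·145 = 153.
Buyers' price falls by P* − Pb = 137 − 81 = 56; sellers' price rises by Ps − P* = 145 − 137 = 8.

Buyers gain $56 per unit; sellers gain $8 per unit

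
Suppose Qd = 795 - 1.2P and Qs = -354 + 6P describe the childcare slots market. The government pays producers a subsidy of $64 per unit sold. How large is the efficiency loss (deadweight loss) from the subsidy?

Pre-subsidy: 795 - 1.2P = -354 + 6P gives P* = 1915/12, Q* = 603.5.
With the subsidy, sellers receive Ps = Pb + 64 for each unit, where Pb is the price buyers pay.
Supply in terms of Pb becomes Qs = -354 + 6(Pb + 64) = 30 + 6Pb. Setting this equal to demand: 795 - 1.2Pb = 30 + 6Pb, so Pb = 106.25.
Sellers receive Ps = 106.25 + 64 = 170.25; Q' = 795 − 1.2·106.25 = 667.5.
The subsidy expands output by 667.5 − 603.5 = 64 past the efficient level; on those units the gap between marginal cost and willingness to pay runs from 0 up to 64.
DWL = ½ × 64 × 64 = 2048.

Deadweight loss = $2048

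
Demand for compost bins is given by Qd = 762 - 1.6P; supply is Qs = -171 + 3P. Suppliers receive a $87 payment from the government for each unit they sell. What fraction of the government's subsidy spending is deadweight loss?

Pre-subsidy: 762 - 1.6P = -171 + 3P gives P* = 4665/23, Q* = 10062/23.
With the subsidy, sellers receive Ps = Pb + 87 for each unit, where Pb is the price buyers pay.
Supply in terms of Pb becomes Qs = -171 + 3(Pb + 87) = 90 + 3Pb. Setting this equal to demand: 762 - 1.6Pb = 90 + 3Pb, so Pb = 3360/23.
Sellers receive Ps = 3360/23 + 87 = 5361/23; Q' = 762 − 1.6·(3360/23) = 12150/23.
ΔCS = ½(10062/23 + 12150/23)(4665/23 − 3360/23) = 14493330/529; ΔPS = ½(10062/23 + 12150/23)(5361/23 − 4665/23) = 7729776/529.
Government spending = 87 × 12150/23 = 1057050/23.
DWL = ½ × 87 × (12150/23 − 10062/23) = 90828/23; fraction = (90828/23) / (1057050/23) = 58/675.

DWL / government spending = 58/675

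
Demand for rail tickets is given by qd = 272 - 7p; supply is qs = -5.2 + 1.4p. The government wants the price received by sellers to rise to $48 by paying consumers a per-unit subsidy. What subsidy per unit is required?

Required subsidy s = $18 per unit

At a seller price of 48, quantity supplied is -5.2 + 1.4·48 = 62.
Buyers absorb 62 only when they pay pb with 272 − 7·pb = 62, i.e. pb = 30.
s = ps − pb = 48 − 30 = 18.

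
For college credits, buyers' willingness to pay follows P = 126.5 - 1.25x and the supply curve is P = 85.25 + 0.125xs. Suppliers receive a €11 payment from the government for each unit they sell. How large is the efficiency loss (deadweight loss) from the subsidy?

Deadweight loss = €44

Pre-subsidy: 126.5 - 1.25x = 85.25 + 0.125x gives x* = 30 and P* = 89.
With the subsidy, sellers receive Ps = Pb + 11 for each unit, where Pb is the price buyers pay.
On the curves, Pb = 126.5 - 1.25x and Ps = 85.25 + 0.125x; the wedge Ps − Pb = 11 gives 85.25 + 0.125x − (126.5 - 1.25x) = 11, so x' = 38.
Then Pb = 126.5 − 1.25·38 = 79 and Ps = 85.25 + 0.125·38 = 90.
The subsidy expands output by 38 − 30 = 8 past the efficient level; on those units the gap between marginal cost and willingness to pay runs from 0 up to 11.
DWL = ½ × 11 × 8 = 44.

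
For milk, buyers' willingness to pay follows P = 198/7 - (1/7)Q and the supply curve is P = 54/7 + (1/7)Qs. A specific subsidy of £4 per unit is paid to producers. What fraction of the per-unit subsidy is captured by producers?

Pre-subsidy: 198/7 - (1/7)Q = 54/7 + (1/7)Q gives Q* = 72 and P* = 18.
With the subsidy, sellers receive Ps = Pb + 4 for each unit, where Pb is the price buyers pay.
On the curves, Pb = 198/7 - (1/7)Q and Ps = 54/7 + (1/7)Q; the wedge Ps − Pb = 4 gives 54/7 + (1/7)Q − (198/7 - (1/7)Q) = 4, so Q' = 86.
Then Pb = 198/7 − (1/7)·86 = 16 and Ps = 54/7 + (1/7)·86 = 20.
Buyers' price falls by P* − Pb = 18 − 16 = 2; sellers' price rises by Ps − P* = 20 − 18 = 2.
So producers capture 2/4 = 0.5 of each unit of subsidy.

Producer share = 0.5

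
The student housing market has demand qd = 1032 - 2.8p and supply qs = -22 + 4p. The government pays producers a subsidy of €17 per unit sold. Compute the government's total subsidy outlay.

Government cost = €10642

Pre-subsidy: 1032 - 2.8p = -22 + 4p gives p* = 155, q* = 598.
With the subsidy, sellers receive ps = pb + 17 for each unit, where pb is the price buyers pay.
Supply in terms of pb becomes qs = -22 + 4(pb + 17) = 46 + 4pb. Setting this equal to demand: 1032 - 2.8pb = 46 + 4pb, so pb = 145.
Sellers receive ps = 145 + 17 = 162; q' = 1032 − 2.8·145 = 626.
Government outlay = subsidy × quantity = 17 × 626 = 10642.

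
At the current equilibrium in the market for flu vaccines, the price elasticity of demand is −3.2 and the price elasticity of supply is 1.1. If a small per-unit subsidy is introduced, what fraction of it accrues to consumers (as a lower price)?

For a small subsidy around the equilibrium, the benefit split depends on the relative slopes, which at a point are proportional to the elasticities.
Buyer share = εs/(εs + |εd|) = 1.1/(1.1 + 3.2) = 11/43; seller share = |εd|/(εs + |εd|) = 32/43.

Consumer share = 11/43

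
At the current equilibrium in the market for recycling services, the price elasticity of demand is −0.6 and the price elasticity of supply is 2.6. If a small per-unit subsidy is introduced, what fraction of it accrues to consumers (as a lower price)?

For a small subsidy around the equilibrium, the benefit split depends on the relative slopes, which at a point are proportional to the elasticities.
Buyer share = εs/(εs + |εd|) = 2.6/(2.6 + 0.6) = 0.8125; seller share = |εd|/(εs + |εd|) = 0.1875.

Consumer share = 0.8125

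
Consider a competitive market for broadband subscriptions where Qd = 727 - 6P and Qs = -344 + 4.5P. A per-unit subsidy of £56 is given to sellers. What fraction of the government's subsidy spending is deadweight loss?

DWL / government spending = 72/259

Pre-subsidy: 727 - 6P = -344 + 4.5P gives P* = 102, Q* = 115.
With the subsidy, sellers receive Ps = Pb + 56 for each unit, where Pb is the price buyers pay.
Supply in terms of Pb becomes Qs = -344 + 4.5(Pb + 56) = -92 + 4.5Pb. Setting this equal to demand: 727 - 6Pb = -92 + 4.5Pb, so Pb = 78.
Sellers receive Ps = 78 + 56 = 134; Q' = 727 − 6·78 = 259.
ΔCS = ½(115 + 259)(102 − 78) = 4488; ΔPS = ½(115 + 259)(134 − 102) = 5984.
Government spending = 56 × 259 = 14504.
DWL = ½ × 56 × (259 − 115) = 4032; fraction = 4032 / 14504 = 72/259.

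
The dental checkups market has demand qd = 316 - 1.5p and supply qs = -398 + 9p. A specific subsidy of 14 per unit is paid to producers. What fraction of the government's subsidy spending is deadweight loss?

DWL / government spending = 9/232

Pre-subsidy: 316 - 1.5p = -398 + 9p gives p* = 68, q* = 214.
With the subsidy, sellers receive ps = pb + 14 for each unit, where pb is the price buyers pay.
Supply in terms of pb becomes qs = -398 + 9(pb + 14) = -272 + 9pb. Setting this equal to demand: 316 - 1.5pb = -272 + 9pb, so pb = 56.
Sellers receive ps = 56 + 14 = 70; q' = 316 − 1.5·56 = 232.
ΔCS = ½(214 + 232)(68 − 56) = 2676; ΔPS = ½(214 + 232)(70 − 68) = 446.
Government spending = 14 × 232 = 3248.
DWL = ½ × 14 × (232 − 214) = 126; fraction = 126 / 3248 = 9/232.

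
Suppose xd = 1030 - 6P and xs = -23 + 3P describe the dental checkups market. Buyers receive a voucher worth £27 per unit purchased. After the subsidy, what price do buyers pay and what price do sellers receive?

Pre-subsidy: 1030 - 6P = -23 + 3P gives P* = 117, x* = 328.
With the rebate, buyers effectively pay Pb = Ps − 27, where Ps is the price sellers receive.
Demand in terms of Ps becomes xd = 1030 − 6(Ps − 27) = 1192 - 6Ps. Setting this equal to supply: 1192 - 6Ps = -23 + 3Ps, so Ps = 135.
Buyers pay Pb = 135 − 27 = 108; x' = -23 + 3·135 = 382.

Buyers pay £108; sellers receive £135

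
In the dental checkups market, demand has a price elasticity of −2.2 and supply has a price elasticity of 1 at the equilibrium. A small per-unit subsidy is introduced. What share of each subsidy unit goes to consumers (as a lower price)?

For a small subsidy around the equilibrium, the benefit split depends on the relative slopes, which at a point are proportional to the elasticities.
Buyer share = εs/(εs + |εd|) = 1/(1 + 2.2) = 0.3125; seller share = |εd|/(εs + |εd|) = 0.6875.

Consumer share = 0.3125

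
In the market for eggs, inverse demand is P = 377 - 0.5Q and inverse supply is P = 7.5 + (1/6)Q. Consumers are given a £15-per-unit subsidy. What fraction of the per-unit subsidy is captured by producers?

Pre-subsidy: 377 - 0.5Q = 7.5 + (1/6)Q gives Q* = 554.25 and P* = 99.875.
With the rebate, buyers effectively pay Pb = Ps − 15, where Ps is the price sellers receive.
On the curves, Pb = 377 - 0.5Q and Ps = 7.5 + (1/6)Q; the wedge Ps − Pb = 15 gives 7.5 + (1/6)Q − (377 - 0.5Q) = 15, so Q' = 576.75.
Then Pb = 377 − 0.5·576.75 = 88.625 and Ps = 7.5 + (1/6)·576.75 = 103.625.
Buyers' price falls by P* − Pb = 99.875 − 88.625 = 11.25; sellers' price rises by Ps − P* = 103.625 − 99.875 = 3.75.
So producers capture 3.75/15 = 0.25 of each unit of subsidy.

Producer share = 0.25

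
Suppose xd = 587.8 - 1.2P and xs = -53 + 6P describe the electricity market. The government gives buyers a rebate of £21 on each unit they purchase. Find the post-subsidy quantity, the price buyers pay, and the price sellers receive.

x' = 502; buyers pay £71.5; sellers receive £92.5

Pre-subsidy: 587.8 - 1.2P = -53 + 6P gives P* = 89, x* = 481.
With the rebate, buyers effectively pay Pb = Ps − 21, where Ps is the price sellers receive.
Demand in terms of Ps becomes xd = 587.8 − 1.2(Ps − 21) = 613 - 1.2Ps. Setting this equal to supply: 613 - 1.2Ps = -53 + 6Ps, so Ps = 92.5.
Buyers pay Pb = 92.5 − 21 = 71.5; x' = -53 + 6·92.5 = 502.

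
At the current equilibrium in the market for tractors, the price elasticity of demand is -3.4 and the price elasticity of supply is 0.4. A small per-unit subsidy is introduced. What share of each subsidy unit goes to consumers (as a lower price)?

Consumer share = 2/19

For a small subsidy around the equilibrium, the benefit split depends on the relative slopes, which at a point are proportional to the elasticities.
Buyer share = εs/(εs + |εd|) = 0.4/(0.4 + 3.4) = 2/19; seller share = |εd|/(εs + |εd|) = 17/19.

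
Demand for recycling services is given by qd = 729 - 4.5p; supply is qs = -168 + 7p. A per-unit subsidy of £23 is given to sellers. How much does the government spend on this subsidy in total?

Government cost = £10143

Pre-subsidy: 729 - 4.5p = -168 + 7p gives p* = 78, q* = 378.
With the subsidy, sellers receive ps = pb + 23 for each unit, where pb is the price buyers pay.
Supply in terms of pb becomes qs = -168 + 7(pb + 23) = -7 + 7pb. Setting this equal to demand: 729 - 4.5pb = -7 + 7pb, so pb = 64.
Sellers receive ps = 64 + 23 = 87; q' = 729 − 4.5·64 = 441.
Government outlay = subsidy × quantity = 23 × 441 = 10143.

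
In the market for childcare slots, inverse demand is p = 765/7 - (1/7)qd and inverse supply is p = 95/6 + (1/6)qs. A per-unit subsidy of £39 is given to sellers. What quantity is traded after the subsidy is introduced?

Pre-subsidy: 765/7 - (1/7)q = 95/6 + (1/6)q gives q* = 3925/13 and p* = 860/13.
With the subsidy, sellers receive ps = pb + 39 for each unit, where pb is the price buyers pay.
On the curves, pb = 765/7 - (1/7)q and ps = 95/6 + (1/6)q; the wedge ps − pb = 39 gives 95/6 + (1/6)q − (765/7 - (1/7)q) = 39, so q' = 5563/13.
Then pb = 765/7 − (1/7)·(5563/13) = 626/13 and ps = 95/6 + (1/6)·(5563/13) = 1133/13.

q' = 5563/13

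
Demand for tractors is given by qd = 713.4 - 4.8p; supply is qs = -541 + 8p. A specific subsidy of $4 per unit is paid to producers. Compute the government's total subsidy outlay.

Pre-subsidy: 713.4 - 4.8p = -541 + 8p gives p* = 98, q* = 243.
With the subsidy, sellers receive ps = pb + 4 for each unit, where pb is the price buyers pay.
Supply in terms of pb becomes qs = -541 + 8(pb + 4) = -509 + 8pb. Setting this equal to demand: 713.4 - 4.8pb = -509 + 8pb, so pb = 95.5.
Sellers receive ps = 95.5 + 4 = 99.5; q' = 713.4 − 4.8·95.5 = 255.
Government outlay = subsidy × quantity = 4 × 255 = 1020.

Government cost = $1020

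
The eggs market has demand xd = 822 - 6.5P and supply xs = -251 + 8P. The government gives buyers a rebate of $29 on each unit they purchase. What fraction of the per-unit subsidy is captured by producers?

Producer share = 13/29

Pre-subsidy: 822 - 6.5P = -251 + 8P gives P* = 74, x* = 341.
With the rebate, buyers effectively pay Pb = Ps − 29, where Ps is the price sellers receive.
Demand in terms of Ps becomes xd = 822 − 6.5(Ps − 29) = 1010.5 - 6.5Ps. Setting this equal to supply: 1010.5 - 6.5Ps = -251 + 8Ps, so Ps = 87.
Buyers pay Pb = 87 − 29 = 58; x' = -251 + 8·87 = 445.
Buyers' price falls by P* − Pb = 74 − 58 = 16; sellers' price rises by Ps − P* = 87 − 74 = 13.
So producers capture 13/29 = 13/29 of each unit of subsidy.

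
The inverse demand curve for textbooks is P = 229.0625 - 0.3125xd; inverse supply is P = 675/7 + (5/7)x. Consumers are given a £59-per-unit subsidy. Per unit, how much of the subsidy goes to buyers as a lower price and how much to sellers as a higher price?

Buyers gain 413/23 per unit; sellers gain 944/23 per unit

Pre-subsidy: 229.0625 - 0.3125x = 675/7 + (5/7)x gives x* = 2971/23 and P* = 4340/23.
With the rebate, buyers effectively pay Pb = Ps − 59, where Ps is the price sellers receive.
On the curves, Pb = 229.0625 - 0.3125x and Ps = 675/7 + (5/7)x; the wedge Ps − Pb = 59 gives 675/7 + (5/7)x − (229.0625 - 0.3125x) = 59, so x' = 21463/115.
Then Pb = 229.0625 − 0.3125·(21463/115) = 3927/23 and Ps = 675/7 + (5/7)·(21463/115) = 5284/23.
Buyers' price falls by P* − Pb = 4340/23 − 3927/23 = 413/23; sellers' price rises by Ps − P* = 5284/23 − 4340/23 = 944/23.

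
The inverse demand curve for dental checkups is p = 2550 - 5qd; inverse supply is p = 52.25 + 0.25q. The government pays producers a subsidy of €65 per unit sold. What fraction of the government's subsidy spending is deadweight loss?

Pre-subsidy: 2550 - 5q = 52.25 + 0.25q gives q* = 9991/21 and p* = 3595/21.
With the subsidy, sellers receive ps = pb + 65 for each unit, where pb is the price buyers pay.
On the curves, pb = 2550 - 5q and ps = 52.25 + 0.25q; the wedge ps − pb = 65 gives 52.25 + 0.25q − (2550 - 5q) = 65, so q' = 3417/7.
Then pb = 2550 − 5·(3417/7) = 765/7 and ps = 52.25 + 0.25·(3417/7) = 1220/7.
ΔCS = ½(9991/21 + 3417/7)(3595/21 − 765/7) = 13157300/441; ΔPS = ½(9991/21 + 3417/7)(1220/7 − 3595/21) = 657865/441.
Government spending = 65 × 3417/7 = 222105/7.
DWL = ½ × 65 × (3417/7 − 9991/21) = 8450/21; fraction = (8450/21) / (222105/7) = 130/10251.

DWL / government spending = 130/10251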